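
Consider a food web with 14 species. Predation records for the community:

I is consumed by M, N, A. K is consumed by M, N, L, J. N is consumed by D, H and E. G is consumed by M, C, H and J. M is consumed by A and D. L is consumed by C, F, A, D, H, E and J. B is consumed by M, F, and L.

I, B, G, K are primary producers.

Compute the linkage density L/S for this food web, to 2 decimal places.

There are L = 26 links among S = 14 species.
L/S = 26/14 = 1.8571 ≈ 1.86.

L/S = 1.86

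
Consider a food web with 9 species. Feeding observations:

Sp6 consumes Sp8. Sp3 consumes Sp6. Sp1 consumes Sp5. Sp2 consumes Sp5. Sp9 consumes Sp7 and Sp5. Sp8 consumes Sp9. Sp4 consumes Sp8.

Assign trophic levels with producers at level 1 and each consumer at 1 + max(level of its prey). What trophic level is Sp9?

Sp7 is a producer → level 1.
Sp9 eats Sp7 (level 1); other prey at levels: Sp5 1 → level 2.

Trophic level 2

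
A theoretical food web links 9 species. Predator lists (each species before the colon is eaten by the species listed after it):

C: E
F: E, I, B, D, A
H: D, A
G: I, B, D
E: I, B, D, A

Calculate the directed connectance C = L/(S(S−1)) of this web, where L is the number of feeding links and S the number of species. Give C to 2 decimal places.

C = 0.21

The web has S = 9 species and L = 15 feeding links.
C = L / (S(S−1)) = 15 / 72 = 0.2083 ≈ 0.21.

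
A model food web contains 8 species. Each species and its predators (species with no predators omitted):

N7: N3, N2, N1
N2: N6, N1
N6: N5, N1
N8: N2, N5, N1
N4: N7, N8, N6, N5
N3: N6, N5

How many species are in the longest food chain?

5 species

One longest chain: N4 → N7 → N3 → N6 → N5.
It has 5 species and 4 links.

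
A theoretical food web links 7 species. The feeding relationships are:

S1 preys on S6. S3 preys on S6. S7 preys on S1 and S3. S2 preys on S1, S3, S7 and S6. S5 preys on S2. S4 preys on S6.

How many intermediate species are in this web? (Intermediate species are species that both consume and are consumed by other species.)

Intermediate species (has both prey and predators): S3, S1, S7, S2.
Count: 4.

4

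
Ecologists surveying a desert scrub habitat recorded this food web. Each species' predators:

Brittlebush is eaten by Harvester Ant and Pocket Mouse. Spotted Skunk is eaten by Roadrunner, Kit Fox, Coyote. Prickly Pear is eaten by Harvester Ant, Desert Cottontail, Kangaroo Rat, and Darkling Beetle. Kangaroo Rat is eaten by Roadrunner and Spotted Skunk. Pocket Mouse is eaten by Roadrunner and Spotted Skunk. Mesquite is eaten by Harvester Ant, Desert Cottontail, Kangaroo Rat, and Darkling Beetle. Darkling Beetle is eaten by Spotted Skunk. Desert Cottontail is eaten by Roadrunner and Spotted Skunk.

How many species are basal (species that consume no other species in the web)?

Basal species (no prey listed): Prickly Pear, Brittlebush, Mesquite.
Count: 3.

3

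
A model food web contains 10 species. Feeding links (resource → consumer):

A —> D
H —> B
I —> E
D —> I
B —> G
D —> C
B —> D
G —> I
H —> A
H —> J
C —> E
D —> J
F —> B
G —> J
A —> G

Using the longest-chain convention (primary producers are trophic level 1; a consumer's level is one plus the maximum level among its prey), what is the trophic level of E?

Trophic level 5

H is a producer → level 1.
A eats H → level 2.
D eats A (level 2); other prey at levels: B 2 → level 3.
C eats D → level 4.
E eats C (level 4); other prey at levels: I 4 → level 5.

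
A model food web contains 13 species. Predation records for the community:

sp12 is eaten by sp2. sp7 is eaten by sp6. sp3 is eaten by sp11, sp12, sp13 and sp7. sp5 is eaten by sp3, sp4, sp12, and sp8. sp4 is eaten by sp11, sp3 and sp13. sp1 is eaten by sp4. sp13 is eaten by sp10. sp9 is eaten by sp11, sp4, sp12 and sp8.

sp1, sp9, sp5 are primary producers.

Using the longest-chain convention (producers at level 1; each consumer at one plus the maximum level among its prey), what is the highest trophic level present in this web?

Producers (level 1): sp1, sp9, sp5.
sp1 → sp4 → sp3 → sp13 → sp10 gives sp10 level 5.
No species has a prey at level 5, so no species reaches level 6.

5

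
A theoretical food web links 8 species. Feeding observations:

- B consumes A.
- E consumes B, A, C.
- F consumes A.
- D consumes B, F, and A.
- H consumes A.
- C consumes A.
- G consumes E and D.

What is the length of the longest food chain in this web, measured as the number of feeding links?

One longest chain: A → F → D → G.
It has 4 species and 3 links.

3 links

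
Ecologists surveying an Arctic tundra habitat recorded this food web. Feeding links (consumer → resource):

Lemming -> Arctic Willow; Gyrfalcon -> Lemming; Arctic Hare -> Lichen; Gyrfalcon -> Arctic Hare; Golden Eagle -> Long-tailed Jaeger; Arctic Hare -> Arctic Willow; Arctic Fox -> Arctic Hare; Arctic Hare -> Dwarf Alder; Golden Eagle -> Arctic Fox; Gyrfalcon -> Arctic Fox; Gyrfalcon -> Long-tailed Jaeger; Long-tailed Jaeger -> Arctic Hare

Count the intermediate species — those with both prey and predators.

Intermediate species (has both prey and predators): Arctic Hare, Lemming, Long-tailed Jaeger, Arctic Fox.
Count: 4.

4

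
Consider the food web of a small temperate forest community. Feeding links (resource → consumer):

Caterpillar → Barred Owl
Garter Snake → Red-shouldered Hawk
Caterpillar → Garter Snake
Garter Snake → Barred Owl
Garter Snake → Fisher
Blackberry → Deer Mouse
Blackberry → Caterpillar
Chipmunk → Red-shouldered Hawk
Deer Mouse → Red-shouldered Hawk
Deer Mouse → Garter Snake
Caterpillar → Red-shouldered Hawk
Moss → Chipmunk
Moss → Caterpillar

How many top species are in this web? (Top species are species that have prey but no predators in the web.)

Top species (has prey, but nothing eats it): Fisher, Red-shouldered Hawk, Barred Owl.
Count: 3.

3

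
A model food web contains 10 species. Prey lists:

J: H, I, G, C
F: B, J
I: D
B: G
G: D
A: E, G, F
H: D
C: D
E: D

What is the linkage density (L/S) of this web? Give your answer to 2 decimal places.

L/S = 1.50

There are L = 15 links among S = 10 species.
L/S = 15/10 = 1.5000 ≈ 1.50.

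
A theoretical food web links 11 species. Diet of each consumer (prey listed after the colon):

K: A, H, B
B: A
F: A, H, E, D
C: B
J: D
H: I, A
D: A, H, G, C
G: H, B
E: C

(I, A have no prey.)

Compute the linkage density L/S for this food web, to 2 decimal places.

There are L = 19 links among S = 11 species.
L/S = 19/11 = 1.7273 ≈ 1.73.

L/S = 1.73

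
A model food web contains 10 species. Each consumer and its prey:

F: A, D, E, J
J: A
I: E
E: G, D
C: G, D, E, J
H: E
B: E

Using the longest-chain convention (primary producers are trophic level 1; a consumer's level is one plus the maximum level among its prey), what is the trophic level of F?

Trophic level 3

G is a producer → level 1.
E eats G (level 1); other prey at levels: D 1 → level 2.
F eats E (level 2); other prey at levels: A 1, D 1, J 2 → level 3.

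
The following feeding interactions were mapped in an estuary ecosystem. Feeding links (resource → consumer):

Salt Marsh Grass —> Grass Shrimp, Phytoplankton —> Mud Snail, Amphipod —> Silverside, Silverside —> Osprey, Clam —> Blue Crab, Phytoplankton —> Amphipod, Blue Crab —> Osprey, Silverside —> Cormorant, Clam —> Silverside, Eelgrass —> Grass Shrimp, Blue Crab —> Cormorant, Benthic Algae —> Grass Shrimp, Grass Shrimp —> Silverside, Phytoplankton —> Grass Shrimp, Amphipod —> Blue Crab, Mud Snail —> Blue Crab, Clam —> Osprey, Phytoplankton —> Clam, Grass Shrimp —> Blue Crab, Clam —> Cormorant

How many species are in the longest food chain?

One longest chain: Benthic Algae → Grass Shrimp → Blue Crab → Osprey.
It has 4 species and 3 links.

4 species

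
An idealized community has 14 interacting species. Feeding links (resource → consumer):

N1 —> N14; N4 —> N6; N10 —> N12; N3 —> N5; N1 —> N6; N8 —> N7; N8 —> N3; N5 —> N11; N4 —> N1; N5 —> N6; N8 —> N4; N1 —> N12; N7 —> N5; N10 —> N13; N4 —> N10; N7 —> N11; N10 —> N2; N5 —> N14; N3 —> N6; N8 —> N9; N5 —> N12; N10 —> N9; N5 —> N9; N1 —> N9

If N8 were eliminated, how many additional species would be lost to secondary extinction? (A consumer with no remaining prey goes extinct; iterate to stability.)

13

Remove N8.
Round 1: N7 (all prey gone), N4 (all prey gone), N3 (all prey gone) → extinct.
Round 2: N10 (all prey gone), N1 (all prey gone), N5 (all prey gone) → extinct.
Round 3: N13 (all prey gone), N9 (all prey gone), N6 (all prey gone), N11 (all prey gone), N14 (all prey gone), N2 (all prey gone), N12 (all prey gone) → extinct.
No further losses. Total secondary extinctions: 13.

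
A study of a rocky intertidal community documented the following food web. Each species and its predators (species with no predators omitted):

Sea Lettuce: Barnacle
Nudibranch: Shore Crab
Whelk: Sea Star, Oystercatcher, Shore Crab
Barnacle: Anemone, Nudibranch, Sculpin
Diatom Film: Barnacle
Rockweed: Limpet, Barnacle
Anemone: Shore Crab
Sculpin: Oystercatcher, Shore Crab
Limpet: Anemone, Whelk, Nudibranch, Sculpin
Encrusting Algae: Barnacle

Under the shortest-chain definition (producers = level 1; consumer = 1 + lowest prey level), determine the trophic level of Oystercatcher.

Rockweed is a producer → level 1.
Limpet eats Rockweed → level 2.
Sculpin eats Limpet → level 3.
Oystercatcher eats Sculpin → level 4.
No prey of Oystercatcher is below level 3, so 4 is the minimum.

Trophic level 4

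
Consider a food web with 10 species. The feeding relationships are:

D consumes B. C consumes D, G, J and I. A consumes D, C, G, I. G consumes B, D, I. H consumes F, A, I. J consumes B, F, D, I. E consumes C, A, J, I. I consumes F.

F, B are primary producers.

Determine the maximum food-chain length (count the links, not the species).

One longest chain: F → I → J → C → A → H.
It has 6 species and 5 links.

5 links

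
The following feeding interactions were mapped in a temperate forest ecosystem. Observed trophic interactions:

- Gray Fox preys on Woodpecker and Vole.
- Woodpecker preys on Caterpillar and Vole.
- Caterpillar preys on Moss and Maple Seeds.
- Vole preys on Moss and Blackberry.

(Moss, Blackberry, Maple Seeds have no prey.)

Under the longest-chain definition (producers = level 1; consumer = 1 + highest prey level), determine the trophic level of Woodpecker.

Moss is a producer → level 1.
Vole eats Moss (level 1); other prey at levels: Blackberry 1 → level 2.
Woodpecker eats Vole (level 2); other prey at levels: Caterpillar 2 → level 3.

Trophic level 3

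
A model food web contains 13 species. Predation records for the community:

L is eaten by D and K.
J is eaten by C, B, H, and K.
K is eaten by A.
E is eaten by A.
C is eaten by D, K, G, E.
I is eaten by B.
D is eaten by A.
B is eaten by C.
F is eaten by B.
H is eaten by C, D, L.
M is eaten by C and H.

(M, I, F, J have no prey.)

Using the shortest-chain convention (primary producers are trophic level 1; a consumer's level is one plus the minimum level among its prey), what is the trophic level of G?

Trophic level 3

M is a producer → level 1.
C eats M → level 2.
G eats C → level 3.
No prey of G is below level 2, so 3 is the minimum.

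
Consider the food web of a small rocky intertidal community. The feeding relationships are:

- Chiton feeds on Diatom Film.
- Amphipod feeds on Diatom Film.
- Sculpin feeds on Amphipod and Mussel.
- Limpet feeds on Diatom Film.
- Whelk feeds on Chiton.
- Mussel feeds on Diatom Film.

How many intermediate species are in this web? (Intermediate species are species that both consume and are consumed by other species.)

Intermediate species (has both prey and predators): Chiton, Mussel, Amphipod.
Count: 3.

3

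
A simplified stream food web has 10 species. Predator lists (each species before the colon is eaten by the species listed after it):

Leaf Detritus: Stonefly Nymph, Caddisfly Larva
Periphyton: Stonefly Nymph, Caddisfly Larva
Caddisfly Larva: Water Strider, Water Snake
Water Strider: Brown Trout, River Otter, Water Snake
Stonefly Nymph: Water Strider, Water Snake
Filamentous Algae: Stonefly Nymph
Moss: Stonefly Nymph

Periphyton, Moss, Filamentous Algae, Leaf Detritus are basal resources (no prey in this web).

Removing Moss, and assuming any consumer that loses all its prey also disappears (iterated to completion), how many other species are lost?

Remove Moss.
Every predator of it retains at least one other prey: Stonefly Nymph still has Periphyton, Filamentous Algae, Leaf Detritus.
No consumer loses all prey, so no secondary extinctions occur.

0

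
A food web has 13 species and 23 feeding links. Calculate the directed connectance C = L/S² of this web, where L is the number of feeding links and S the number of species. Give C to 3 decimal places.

C = 0.136

The web has S = 13 species and L = 23 feeding links.
C = L / S² = 23 / 169 = 0.1361 ≈ 0.136.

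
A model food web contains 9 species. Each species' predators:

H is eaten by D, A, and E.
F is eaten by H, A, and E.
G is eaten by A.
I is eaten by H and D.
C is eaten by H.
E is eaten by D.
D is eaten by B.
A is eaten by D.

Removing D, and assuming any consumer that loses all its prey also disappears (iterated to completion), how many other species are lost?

Remove D.
Round 1: B (all prey gone) → extinct.
No further losses. Total secondary extinctions: 1.

1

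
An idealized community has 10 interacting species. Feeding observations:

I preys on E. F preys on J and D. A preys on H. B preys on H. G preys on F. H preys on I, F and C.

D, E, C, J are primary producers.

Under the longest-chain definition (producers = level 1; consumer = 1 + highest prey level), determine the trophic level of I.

Trophic level 2

E is a producer → level 1.
I eats E → level 2.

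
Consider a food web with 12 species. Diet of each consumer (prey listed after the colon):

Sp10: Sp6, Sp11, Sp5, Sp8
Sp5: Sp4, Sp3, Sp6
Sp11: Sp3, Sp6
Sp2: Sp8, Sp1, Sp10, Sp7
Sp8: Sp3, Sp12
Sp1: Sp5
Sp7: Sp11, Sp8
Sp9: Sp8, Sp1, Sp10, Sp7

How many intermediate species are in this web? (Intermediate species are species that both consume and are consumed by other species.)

Intermediate species (has both prey and predators): Sp11, Sp5, Sp8, Sp1, Sp10, Sp7.
Count: 6.

6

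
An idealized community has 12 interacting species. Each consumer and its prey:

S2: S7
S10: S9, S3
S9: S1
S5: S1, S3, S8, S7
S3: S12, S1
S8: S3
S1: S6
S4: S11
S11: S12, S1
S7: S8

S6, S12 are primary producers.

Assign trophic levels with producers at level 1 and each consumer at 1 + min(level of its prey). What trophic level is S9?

Trophic level 3

S6 is a producer → level 1.
S1 eats S6 → level 2.
S9 eats S1 → level 3.
No prey of S9 is below level 2, so 3 is the minimum.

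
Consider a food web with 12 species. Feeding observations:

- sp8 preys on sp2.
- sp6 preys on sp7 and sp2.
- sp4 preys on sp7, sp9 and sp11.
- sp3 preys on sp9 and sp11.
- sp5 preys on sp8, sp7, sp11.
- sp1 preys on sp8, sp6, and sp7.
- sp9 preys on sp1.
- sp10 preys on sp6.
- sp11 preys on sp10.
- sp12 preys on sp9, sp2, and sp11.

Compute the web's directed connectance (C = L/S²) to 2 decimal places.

The web has S = 12 species and L = 20 feeding links.
C = L / S² = 20 / 144 = 0.1389 ≈ 0.14.

C = 0.14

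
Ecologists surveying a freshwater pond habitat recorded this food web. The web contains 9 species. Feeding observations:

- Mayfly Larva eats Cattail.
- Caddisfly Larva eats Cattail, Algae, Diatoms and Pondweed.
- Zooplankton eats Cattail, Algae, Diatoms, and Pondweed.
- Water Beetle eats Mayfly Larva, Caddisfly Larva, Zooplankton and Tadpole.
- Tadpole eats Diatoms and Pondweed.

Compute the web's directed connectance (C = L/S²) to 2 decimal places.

The web has S = 9 species and L = 15 feeding links.
C = L / S² = 15 / 81 = 0.1852 ≈ 0.19.

C = 0.19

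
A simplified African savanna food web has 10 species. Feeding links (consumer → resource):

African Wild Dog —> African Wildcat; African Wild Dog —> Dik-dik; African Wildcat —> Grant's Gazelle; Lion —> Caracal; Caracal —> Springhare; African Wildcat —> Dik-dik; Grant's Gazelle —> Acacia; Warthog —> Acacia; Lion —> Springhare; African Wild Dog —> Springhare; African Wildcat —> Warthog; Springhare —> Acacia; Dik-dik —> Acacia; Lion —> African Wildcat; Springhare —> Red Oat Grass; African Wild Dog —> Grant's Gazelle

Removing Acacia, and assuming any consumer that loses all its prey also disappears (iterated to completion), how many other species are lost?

4

Remove Acacia.
Round 1: Grant's Gazelle (all prey gone), Warthog (all prey gone), Dik-dik (all prey gone) → extinct.
Round 2: African Wildcat (all prey gone) → extinct.
No further losses. Total secondary extinctions: 4.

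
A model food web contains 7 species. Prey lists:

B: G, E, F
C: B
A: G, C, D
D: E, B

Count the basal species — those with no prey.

Basal species (no prey listed): G, E, F.
Count: 3.

3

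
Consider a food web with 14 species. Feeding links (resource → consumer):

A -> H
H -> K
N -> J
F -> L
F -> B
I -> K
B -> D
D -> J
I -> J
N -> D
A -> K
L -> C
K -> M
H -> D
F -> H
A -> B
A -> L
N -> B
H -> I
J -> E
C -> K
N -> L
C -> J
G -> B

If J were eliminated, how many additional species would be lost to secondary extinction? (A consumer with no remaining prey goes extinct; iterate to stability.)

1

Remove J.
Round 1: E (all prey gone) → extinct.
No further losses. Total secondary extinctions: 1.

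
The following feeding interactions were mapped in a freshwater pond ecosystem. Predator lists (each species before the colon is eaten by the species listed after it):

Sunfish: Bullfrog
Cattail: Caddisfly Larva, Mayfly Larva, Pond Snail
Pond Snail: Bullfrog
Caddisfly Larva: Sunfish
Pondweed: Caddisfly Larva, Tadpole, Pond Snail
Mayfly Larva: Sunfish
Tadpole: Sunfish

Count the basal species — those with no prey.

Basal species (no prey listed): Cattail, Pondweed.
Count: 2.

2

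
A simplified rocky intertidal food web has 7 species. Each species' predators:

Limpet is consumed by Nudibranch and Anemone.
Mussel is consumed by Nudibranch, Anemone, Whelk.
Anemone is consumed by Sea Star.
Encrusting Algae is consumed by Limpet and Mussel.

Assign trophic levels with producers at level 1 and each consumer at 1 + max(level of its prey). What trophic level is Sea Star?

Trophic level 4

Encrusting Algae is a producer → level 1.
Mussel eats Encrusting Algae → level 2.
Anemone eats Mussel (level 2); other prey at levels: Limpet 2 → level 3.
Sea Star eats Anemone → level 4.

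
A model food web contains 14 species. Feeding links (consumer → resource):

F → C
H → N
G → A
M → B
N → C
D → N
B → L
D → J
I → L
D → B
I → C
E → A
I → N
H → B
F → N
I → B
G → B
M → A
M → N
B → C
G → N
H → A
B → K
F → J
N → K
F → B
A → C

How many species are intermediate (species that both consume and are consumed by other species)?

Intermediate species (has both prey and predators): A, B, N.
Count: 3.

3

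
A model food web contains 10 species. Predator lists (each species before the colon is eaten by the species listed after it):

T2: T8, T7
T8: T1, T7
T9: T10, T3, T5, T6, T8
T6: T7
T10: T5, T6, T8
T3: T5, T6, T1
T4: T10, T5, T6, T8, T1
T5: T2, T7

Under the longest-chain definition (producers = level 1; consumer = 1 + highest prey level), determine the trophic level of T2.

Trophic level 4

T9 is a producer → level 1.
T10 eats T9 (level 1); other prey at levels: T4 1 → level 2.
T5 eats T10 (level 2); other prey at levels: T9 1, T4 1, T3 2 → level 3.
T2 eats T5 → level 4.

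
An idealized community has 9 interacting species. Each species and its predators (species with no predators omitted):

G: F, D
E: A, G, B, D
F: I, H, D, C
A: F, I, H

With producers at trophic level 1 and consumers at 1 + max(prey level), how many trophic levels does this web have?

Producers (level 1): E.
E → A → F → I gives I level 4.
No species has a prey at level 4, so no species reaches level 5.

4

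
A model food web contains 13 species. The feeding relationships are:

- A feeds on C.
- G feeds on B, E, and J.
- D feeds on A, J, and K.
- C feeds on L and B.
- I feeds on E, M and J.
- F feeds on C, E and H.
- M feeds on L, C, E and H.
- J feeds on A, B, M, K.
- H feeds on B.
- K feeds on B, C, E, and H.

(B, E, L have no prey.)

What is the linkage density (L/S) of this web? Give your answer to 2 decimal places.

L/S = 2.15

There are L = 28 links among S = 13 species.
L/S = 28/13 = 2.1538 ≈ 2.15.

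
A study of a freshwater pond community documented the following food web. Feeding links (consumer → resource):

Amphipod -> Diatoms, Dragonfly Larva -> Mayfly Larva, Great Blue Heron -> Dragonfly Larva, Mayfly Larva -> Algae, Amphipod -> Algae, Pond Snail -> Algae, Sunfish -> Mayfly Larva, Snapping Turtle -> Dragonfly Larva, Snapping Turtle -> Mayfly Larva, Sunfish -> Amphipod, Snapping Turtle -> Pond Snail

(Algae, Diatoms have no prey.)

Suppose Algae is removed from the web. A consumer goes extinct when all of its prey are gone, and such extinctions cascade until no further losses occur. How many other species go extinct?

5

Remove Algae.
Round 1: Pond Snail (all prey gone), Mayfly Larva (all prey gone) → extinct.
Round 2: Dragonfly Larva (all prey gone) → extinct.
Round 3: Great Blue Heron (all prey gone), Snapping Turtle (all prey gone) → extinct.
No further losses. Total secondary extinctions: 5.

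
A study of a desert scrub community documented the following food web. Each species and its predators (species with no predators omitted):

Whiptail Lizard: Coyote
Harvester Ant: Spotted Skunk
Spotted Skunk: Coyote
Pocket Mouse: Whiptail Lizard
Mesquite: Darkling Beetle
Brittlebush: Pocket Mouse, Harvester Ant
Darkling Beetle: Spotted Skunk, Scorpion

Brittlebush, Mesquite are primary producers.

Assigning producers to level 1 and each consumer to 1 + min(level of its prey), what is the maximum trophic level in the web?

4

Producers (level 1): Brittlebush, Mesquite.
Following each consumer down to its lowest-level prey: Mesquite → Darkling Beetle → Spotted Skunk → Coyote (levels 1 through 4).
All prey of Coyote (Spotted Skunk 3, Whiptail Lizard 3) are at level 3 or above, so Coyote is at level 1 + 3 = 4.
Every consumer has at least one prey at level 3 or below, so none exceeds level 4.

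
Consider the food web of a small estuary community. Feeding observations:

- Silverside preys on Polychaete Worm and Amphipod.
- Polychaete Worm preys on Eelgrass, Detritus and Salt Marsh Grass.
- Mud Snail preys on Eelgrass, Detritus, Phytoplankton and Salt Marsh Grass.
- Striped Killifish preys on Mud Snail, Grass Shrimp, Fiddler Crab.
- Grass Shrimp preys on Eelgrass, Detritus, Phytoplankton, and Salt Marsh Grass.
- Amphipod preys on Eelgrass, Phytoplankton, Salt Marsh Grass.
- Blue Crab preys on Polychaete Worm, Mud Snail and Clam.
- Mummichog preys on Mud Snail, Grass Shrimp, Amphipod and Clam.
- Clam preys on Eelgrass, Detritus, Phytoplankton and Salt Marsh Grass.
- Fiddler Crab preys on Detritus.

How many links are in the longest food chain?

2 links

One longest chain: Detritus → Fiddler Crab → Striped Killifish.
It has 3 species and 2 links.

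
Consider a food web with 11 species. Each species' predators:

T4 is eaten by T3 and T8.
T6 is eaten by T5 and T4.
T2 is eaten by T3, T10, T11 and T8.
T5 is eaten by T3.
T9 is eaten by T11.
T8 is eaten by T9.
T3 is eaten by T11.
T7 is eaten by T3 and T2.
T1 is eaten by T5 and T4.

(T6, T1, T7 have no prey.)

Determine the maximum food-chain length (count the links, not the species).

One longest chain: T6 → T4 → T8 → T9 → T11.
It has 5 species and 4 links.

4 links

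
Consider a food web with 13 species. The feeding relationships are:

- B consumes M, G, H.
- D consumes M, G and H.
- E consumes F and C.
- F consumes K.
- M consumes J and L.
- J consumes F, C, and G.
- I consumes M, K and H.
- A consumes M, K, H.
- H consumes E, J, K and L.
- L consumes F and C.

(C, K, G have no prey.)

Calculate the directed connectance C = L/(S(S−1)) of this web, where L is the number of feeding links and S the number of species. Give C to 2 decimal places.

C = 0.17

The web has S = 13 species and L = 26 feeding links.
C = L / (S(S−1)) = 26 / 156 = 0.1667 ≈ 0.17.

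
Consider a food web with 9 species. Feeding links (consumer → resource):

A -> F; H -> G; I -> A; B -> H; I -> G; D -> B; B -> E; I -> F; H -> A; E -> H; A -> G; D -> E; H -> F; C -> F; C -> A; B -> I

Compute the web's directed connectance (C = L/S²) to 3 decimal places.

C = 0.198

The web has S = 9 species and L = 16 feeding links.
C = L / S² = 16 / 81 = 0.1975 ≈ 0.198.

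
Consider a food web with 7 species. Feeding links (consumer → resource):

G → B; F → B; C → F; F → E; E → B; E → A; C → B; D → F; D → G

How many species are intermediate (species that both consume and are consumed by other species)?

3

Intermediate species (has both prey and predators): G, E, F.
Count: 3.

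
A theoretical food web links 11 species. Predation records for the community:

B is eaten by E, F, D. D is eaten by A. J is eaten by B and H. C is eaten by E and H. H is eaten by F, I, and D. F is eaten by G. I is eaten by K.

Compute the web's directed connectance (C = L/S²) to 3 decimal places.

The web has S = 11 species and L = 13 feeding links.
C = L / S² = 13 / 121 = 0.1074 ≈ 0.107.

C = 0.107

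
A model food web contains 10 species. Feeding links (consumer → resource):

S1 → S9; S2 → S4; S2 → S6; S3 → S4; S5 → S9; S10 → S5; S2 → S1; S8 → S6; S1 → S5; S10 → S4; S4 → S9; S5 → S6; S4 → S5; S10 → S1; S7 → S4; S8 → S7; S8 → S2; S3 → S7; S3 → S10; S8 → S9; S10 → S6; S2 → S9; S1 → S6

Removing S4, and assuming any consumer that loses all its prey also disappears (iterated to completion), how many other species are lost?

Remove S4.
Round 1: S7 (all prey gone) → extinct.
No further losses. Total secondary extinctions: 1.

1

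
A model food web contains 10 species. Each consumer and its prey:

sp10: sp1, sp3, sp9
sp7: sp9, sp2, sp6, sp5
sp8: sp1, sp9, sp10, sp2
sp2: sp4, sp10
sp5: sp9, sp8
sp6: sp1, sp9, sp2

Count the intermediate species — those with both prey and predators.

5

Intermediate species (has both prey and predators): sp10, sp2, sp8, sp6, sp5.
Count: 5.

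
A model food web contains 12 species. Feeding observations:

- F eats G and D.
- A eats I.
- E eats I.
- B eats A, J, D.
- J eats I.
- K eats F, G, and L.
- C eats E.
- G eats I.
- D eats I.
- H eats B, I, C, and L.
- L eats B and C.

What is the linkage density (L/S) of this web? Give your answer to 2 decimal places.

L/S = 1.67

There are L = 20 links among S = 12 species.
L/S = 20/12 = 1.6667 ≈ 1.67.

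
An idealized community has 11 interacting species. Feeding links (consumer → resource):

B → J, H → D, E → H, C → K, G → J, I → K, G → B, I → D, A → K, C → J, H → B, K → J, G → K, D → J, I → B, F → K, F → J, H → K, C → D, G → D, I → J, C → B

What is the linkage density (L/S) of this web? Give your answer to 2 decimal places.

There are L = 22 links among S = 11 species.
L/S = 22/11 = 2.0000 ≈ 2.00.

L/S = 2.00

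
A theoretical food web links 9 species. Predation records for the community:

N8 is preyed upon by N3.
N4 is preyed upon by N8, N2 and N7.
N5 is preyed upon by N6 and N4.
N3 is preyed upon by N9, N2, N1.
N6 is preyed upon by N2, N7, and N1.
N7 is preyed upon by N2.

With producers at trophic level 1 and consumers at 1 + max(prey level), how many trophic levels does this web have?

5

Producers (level 1): N5.
N5 → N4 → N8 → N3 → N9 gives N9 level 5.
No species has a prey at level 5, so no species reaches level 6.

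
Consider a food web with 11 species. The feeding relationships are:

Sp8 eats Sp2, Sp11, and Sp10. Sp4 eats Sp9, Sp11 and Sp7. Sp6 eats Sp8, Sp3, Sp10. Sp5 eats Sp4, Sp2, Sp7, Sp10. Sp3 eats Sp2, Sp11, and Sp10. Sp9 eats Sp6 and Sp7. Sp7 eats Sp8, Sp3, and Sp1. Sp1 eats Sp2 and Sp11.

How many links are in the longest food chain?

One longest chain: Sp2 → Sp1 → Sp7 → Sp9 → Sp4 → Sp5.
It has 6 species and 5 links.

5 links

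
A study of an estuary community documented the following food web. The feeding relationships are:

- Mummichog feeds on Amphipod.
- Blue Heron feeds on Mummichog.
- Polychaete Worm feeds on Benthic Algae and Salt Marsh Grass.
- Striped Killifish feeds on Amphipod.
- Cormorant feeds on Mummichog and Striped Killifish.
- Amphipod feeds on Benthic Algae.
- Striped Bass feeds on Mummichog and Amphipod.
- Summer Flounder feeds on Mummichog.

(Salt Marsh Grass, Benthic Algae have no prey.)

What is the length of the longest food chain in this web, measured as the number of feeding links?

3 links

One longest chain: Benthic Algae → Amphipod → Striped Killifish → Cormorant.
It has 4 species and 3 links.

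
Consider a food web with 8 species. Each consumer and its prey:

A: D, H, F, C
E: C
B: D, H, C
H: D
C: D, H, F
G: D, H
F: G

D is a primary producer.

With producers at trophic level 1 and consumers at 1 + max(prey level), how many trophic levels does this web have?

6

Producers (level 1): D.
D → H → G → F → C → A gives A level 6.
No species has a prey at level 6, so no species reaches level 7.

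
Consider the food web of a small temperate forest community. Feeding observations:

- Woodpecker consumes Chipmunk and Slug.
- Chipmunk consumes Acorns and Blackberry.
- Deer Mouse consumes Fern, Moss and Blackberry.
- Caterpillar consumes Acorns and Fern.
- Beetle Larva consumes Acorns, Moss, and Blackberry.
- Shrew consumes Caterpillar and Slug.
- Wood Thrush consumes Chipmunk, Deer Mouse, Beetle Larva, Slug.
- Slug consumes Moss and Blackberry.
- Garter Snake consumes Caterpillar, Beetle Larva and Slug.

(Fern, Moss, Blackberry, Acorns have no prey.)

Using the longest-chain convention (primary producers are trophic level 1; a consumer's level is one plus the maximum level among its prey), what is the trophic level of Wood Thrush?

Trophic level 3

Moss is a producer → level 1.
Slug eats Moss (level 1); other prey at levels: Blackberry 1 → level 2.
Wood Thrush eats Slug (level 2); other prey at levels: Beetle Larva 2, Deer Mouse 2, Chipmunk 2 → level 3.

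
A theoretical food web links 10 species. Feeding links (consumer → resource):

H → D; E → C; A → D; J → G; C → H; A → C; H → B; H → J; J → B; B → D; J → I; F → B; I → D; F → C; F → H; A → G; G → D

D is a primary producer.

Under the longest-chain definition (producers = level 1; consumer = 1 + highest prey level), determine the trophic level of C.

D is a producer → level 1.
B eats D → level 2.
J eats B (level 2); other prey at levels: G 2, I 2 → level 3.
H eats J (level 3); other prey at levels: D 1, B 2 → level 4.
C eats H → level 5.

Trophic level 5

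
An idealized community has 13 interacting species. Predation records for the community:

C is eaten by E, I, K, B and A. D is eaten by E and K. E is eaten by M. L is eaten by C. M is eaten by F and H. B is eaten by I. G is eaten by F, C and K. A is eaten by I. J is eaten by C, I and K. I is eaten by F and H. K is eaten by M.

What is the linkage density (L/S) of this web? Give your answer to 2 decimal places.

There are L = 22 links among S = 13 species.
L/S = 22/13 = 1.6923 ≈ 1.69.

L/S = 1.69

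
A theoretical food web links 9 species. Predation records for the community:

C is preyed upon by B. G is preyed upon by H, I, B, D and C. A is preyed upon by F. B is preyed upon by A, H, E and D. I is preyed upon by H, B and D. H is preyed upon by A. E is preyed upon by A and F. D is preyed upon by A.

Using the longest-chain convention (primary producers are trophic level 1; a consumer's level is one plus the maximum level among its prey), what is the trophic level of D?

G is a producer → level 1.
I eats G → level 2.
B eats I (level 2); other prey at levels: G 1, C 2 → level 3.
D eats B (level 3); other prey at levels: G 1, I 2 → level 4.

Trophic level 4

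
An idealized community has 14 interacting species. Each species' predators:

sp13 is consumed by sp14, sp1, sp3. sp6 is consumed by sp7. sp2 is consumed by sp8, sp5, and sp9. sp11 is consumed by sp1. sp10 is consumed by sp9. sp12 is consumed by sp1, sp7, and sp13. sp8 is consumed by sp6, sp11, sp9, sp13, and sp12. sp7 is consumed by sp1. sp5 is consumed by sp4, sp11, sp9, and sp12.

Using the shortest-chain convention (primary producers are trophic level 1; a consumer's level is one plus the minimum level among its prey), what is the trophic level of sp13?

sp2 is a producer → level 1.
sp8 eats sp2 → level 2.
sp13 eats sp8 → level 3.
No prey of sp13 is below level 2, so 3 is the minimum.

Trophic level 3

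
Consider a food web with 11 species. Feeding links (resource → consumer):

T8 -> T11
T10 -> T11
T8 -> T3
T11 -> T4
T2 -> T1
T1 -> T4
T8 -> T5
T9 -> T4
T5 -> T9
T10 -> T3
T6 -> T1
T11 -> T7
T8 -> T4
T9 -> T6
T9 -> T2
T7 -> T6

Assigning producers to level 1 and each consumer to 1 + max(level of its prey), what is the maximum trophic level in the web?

Producers (level 1): T8, T10.
T8 → T5 → T9 → T2 → T1 → T4 gives T4 level 6.
No species has a prey at level 6, so no species reaches level 7.

6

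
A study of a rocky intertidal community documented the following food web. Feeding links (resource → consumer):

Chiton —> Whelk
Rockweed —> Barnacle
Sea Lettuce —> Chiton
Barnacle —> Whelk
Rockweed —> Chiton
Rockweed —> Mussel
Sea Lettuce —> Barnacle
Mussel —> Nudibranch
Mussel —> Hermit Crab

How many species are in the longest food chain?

3 species

One longest chain: Rockweed → Mussel → Nudibranch.
It has 3 species and 2 links.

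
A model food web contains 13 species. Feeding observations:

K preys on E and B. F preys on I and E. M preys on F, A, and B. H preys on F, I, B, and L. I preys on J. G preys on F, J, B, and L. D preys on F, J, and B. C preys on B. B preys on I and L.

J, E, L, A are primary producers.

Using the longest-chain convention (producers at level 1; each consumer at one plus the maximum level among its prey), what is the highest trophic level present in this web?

4

Producers (level 1): J, E, L, A.
J → I → B → K gives K level 4.
No species has a prey at level 4, so no species reaches level 5.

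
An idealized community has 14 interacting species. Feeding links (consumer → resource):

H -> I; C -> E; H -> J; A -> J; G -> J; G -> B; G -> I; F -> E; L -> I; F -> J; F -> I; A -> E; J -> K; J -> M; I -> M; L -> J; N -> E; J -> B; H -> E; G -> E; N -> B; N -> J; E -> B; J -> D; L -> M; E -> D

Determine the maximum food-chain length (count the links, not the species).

One longest chain: B → J → N.
It has 3 species and 2 links.

2 links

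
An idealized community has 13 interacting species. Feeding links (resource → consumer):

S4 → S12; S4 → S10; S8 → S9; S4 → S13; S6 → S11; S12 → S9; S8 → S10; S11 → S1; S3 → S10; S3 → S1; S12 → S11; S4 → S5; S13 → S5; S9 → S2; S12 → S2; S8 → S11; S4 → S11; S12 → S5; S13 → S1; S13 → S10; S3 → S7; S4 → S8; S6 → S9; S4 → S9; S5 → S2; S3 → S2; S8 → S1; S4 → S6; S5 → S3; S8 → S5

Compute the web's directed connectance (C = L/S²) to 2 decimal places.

The web has S = 13 species and L = 30 feeding links.
C = L / S² = 30 / 169 = 0.1775 ≈ 0.18.

C = 0.18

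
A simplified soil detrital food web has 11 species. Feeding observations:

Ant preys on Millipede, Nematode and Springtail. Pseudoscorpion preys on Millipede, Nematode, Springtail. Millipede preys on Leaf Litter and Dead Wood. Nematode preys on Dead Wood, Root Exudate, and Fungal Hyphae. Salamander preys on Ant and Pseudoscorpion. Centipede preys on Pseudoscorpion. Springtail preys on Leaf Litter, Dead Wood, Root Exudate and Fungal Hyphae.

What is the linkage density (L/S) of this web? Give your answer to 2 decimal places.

L/S = 1.64

There are L = 18 links among S = 11 species.
L/S = 18/11 = 1.6364 ≈ 1.64.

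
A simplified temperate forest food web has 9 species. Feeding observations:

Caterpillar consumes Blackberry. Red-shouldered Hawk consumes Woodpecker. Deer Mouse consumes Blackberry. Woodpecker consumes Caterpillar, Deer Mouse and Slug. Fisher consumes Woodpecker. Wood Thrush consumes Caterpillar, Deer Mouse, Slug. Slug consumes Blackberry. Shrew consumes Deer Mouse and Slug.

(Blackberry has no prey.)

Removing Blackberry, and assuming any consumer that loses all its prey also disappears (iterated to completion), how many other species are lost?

8

Remove Blackberry.
Round 1: Slug (all prey gone), Caterpillar (all prey gone), Deer Mouse (all prey gone) → extinct.
Round 2: Woodpecker (all prey gone), Shrew (all prey gone), Wood Thrush (all prey gone) → extinct.
Round 3: Red-shouldered Hawk (all prey gone), Fisher (all prey gone) → extinct.
No further losses. Total secondary extinctions: 8.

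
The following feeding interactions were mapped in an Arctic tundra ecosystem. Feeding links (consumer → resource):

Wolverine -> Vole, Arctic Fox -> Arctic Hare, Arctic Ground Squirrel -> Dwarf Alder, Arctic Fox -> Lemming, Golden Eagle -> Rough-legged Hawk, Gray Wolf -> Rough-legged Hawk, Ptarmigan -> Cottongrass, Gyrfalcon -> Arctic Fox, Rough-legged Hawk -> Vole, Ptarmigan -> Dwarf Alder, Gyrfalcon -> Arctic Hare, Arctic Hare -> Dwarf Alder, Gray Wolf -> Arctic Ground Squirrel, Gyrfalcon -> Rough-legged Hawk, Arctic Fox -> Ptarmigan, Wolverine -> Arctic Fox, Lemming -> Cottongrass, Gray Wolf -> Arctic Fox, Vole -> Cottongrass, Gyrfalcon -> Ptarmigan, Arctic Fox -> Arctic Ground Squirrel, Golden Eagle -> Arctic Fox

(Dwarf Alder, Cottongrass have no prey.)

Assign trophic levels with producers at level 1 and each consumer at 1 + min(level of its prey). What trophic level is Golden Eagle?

Dwarf Alder is a producer → level 1.
Arctic Hare eats Dwarf Alder → level 2.
Arctic Fox eats Arctic Hare → level 3.
Golden Eagle eats Arctic Fox → level 4.
No prey of Golden Eagle is below level 3, so 4 is the minimum.

Trophic level 4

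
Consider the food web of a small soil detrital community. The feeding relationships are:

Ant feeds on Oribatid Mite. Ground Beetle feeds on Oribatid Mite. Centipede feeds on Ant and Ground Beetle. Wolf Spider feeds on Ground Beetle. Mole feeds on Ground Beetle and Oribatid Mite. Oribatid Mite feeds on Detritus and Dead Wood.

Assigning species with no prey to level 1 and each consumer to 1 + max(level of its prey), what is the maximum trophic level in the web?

4

Basal resources (level 1): Dead Wood, Detritus.
Dead Wood → Oribatid Mite → Ant → Centipede gives Centipede level 4.
No species has a prey at level 4, so no species reaches level 5.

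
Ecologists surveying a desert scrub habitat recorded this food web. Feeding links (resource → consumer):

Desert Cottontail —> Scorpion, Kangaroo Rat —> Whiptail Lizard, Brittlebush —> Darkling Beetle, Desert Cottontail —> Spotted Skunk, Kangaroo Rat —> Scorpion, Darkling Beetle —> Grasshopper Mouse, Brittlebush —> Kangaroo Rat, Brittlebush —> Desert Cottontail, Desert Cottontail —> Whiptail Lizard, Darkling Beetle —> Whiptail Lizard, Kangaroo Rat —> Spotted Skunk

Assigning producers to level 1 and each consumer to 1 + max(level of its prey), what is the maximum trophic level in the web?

3

Producers (level 1): Brittlebush.
Brittlebush → Desert Cottontail → Scorpion gives Scorpion level 3.
No species has a prey at level 3, so no species reaches level 4.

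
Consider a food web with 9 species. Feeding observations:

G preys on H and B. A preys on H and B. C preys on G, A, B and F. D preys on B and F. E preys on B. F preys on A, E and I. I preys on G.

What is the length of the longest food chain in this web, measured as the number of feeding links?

One longest chain: B → G → I → F → D.
It has 5 species and 4 links.

4 links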